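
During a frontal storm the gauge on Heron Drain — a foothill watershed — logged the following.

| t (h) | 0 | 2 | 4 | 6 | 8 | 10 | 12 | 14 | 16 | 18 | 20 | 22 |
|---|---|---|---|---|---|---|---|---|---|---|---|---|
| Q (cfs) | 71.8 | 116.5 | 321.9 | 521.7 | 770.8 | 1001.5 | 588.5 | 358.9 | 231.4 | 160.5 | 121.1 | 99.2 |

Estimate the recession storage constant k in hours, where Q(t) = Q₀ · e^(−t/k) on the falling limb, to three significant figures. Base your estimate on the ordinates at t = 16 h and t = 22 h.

k ≈ 7.08 h

On the falling limb, Q drops from 231.4 to 99.2 cfs between t = 16 h and t = 22 h (Δt = 6 h).
k = −Δt / ln(Q₂/Q₁) = −6 / ln(99.2/231.4) = 7.08 h.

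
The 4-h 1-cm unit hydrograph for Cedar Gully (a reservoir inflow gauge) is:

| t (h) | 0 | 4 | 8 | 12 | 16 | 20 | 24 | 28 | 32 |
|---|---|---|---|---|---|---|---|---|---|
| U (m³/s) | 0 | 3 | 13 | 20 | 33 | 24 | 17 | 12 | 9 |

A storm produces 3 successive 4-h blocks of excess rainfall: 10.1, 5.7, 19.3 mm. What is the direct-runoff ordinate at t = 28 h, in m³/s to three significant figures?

By discrete convolution, Q_j = Σ (P_i / 10 mm) · U_{j−i}.
At t = 28 h (j=7): Q = (10.1/10)·12 + (5.7/10)·17 + (19.3/10)·24 = 68.1 m³/s.

Q ≈ 68.1 m³/s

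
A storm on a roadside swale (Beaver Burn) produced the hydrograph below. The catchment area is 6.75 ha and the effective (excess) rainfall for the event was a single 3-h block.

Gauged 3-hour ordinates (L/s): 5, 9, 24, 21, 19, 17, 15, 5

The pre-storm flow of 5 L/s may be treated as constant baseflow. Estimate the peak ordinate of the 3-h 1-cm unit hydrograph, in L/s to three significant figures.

Direct runoff: 0.0, 4.0, 19.0, 16.0, 14.0, 12.0, 10.0, 0.0 L/s; ΣQ_DR = 75.00 L/s, peak = 19.0 L/s.
Runoff depth d = ΣQ_DR·Δt / A = 75.00 × 10800 / (6.75 ha) = 12.00 mm.
The 1-cm UH is the DRH scaled by (10 mm)/d, so U_p = 19.0 × 10/12.00 = 15.8 L/s.

U_p ≈ 15.8 L/s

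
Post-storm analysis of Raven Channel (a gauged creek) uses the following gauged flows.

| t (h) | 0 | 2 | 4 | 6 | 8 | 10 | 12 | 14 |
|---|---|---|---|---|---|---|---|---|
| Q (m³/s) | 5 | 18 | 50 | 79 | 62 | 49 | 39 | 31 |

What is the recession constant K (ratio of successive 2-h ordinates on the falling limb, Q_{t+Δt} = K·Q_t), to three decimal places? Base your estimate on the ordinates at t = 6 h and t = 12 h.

Using the recession-limb readings at t = 6 h and t = 12 h: Q falls from 79 to 39 m³/s over 3 intervals.
K = (Q₂/Q₁)^(1/3) = (39/79)^(1/3) = 0.790.

K ≈ 0.790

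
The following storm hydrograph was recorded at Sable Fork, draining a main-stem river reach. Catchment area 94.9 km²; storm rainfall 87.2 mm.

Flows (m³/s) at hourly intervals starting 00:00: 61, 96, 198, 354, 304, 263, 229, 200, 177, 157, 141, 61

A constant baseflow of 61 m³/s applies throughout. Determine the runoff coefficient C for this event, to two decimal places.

ΣQ_DR = 1509 m³/s; V = ΣQ_DR·Δt = 5.432 × 10^6 m³.
Runoff depth d = V / A = 57.24 mm.
C = d / P = 57.24 / 87.2 = 0.66.

C ≈ 0.66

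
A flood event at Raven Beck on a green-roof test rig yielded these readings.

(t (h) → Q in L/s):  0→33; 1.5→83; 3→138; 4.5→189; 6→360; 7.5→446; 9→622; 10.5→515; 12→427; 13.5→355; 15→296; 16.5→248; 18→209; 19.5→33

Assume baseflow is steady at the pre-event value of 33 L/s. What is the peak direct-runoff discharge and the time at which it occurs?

Q_p = 589.0 L/s at t = 9 h

Subtracting baseflow gives direct-runoff ordinates: 0.0, 50.0, 105.0, 156.0, 327.0, 413.0, 589.0, 482.0, 394.0, 322.0, 263.0, 215.0, 176.0, 0.0 L/s.
The maximum is 589.0 L/s, occurring at the reading for t = 9 h.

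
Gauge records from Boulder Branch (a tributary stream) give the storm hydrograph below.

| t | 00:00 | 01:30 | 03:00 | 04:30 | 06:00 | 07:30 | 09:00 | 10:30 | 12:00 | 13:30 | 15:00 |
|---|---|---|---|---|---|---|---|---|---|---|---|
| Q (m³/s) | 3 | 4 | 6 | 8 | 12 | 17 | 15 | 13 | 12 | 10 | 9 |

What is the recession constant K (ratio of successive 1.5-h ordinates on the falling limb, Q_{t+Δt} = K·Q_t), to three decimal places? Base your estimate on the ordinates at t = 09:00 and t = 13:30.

Using the recession-limb readings at t = 09:00 and t = 13:30: Q falls from 15 to 10 m³/s over 3 intervals.
K = (Q₂/Q₁)^(1/3) = (10/15)^(1/3) = 0.874.

K ≈ 0.874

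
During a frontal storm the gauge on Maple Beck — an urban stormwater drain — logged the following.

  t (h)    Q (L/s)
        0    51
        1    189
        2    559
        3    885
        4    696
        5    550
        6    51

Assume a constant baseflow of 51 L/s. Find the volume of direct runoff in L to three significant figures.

Direct-runoff ordinates (Q − Q_b): 0.0, 138.0, 508.0, 834.0, 645.0, 499.0, 0.0 L/s.
ΣQ_DR = 2624 L/s.
With Δt = 1 h = 3600 s, V = ΣQ_DR · Δt = 2624 × 3600 = 9.45 × 10^6 L.

V ≈ 9.45 × 10^6 L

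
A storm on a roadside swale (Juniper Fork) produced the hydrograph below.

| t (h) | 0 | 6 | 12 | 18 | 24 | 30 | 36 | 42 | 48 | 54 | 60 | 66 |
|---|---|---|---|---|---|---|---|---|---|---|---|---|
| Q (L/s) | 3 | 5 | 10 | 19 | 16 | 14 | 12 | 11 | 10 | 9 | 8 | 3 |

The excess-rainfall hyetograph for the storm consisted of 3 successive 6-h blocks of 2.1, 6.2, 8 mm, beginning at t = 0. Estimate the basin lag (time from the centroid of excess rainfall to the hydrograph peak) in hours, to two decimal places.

Centroid of excess rainfall: t_c = Σ P_i·t̄_i / ΣP_i = 11.1718 h (block centres at 3, 9, 15 h).
Hydrograph peak occurs at t = 18 h, so basin lag t_L = 18 − 11.1718 = 6.83 h.

t_L ≈ 6.83 h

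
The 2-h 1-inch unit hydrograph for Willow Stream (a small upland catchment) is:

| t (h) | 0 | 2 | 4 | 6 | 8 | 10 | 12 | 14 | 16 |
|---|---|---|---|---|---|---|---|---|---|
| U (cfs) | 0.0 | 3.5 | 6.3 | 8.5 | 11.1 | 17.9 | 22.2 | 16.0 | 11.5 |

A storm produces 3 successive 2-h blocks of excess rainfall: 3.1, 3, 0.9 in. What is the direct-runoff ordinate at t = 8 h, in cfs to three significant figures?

Q ≈ 65.6 cfs

By discrete convolution, Q_j = Σ (P_i / 1 in) · U_{j−i}.
At t = 8 h (j=4): Q = (3.1/1)·11.1 + (3/1)·8.5 + (0.9/1)·6.3 = 65.6 cfs.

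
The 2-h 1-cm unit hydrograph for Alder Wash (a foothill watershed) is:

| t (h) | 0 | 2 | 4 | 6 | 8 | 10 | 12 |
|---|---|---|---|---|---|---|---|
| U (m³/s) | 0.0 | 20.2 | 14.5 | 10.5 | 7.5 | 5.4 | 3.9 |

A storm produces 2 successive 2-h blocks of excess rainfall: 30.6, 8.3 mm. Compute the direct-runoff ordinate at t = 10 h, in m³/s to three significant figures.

Q ≈ 22.7 m³/s

By discrete convolution, Q_j = Σ (P_i / 10 mm) · U_{j−i}.
At t = 10 h (j=5): Q = (30.6/10)·5.4 + (8.3/10)·7.5 = 22.7 m³/s.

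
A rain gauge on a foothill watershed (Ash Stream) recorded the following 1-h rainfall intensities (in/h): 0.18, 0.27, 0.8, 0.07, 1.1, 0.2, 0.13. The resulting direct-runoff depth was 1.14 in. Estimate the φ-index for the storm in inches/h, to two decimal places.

φ ≈ 0.38 in/h

Only the 2 blocks with intensity above φ contribute runoff: 0.8, 1.1 in/h.
Σ(I−φ)·Δt = d  ⇒  (0.8+1.1 − 2φ)·1 = 1.14
φ = (1.900 − 1.14/1) / 2 = 0.38 in/h.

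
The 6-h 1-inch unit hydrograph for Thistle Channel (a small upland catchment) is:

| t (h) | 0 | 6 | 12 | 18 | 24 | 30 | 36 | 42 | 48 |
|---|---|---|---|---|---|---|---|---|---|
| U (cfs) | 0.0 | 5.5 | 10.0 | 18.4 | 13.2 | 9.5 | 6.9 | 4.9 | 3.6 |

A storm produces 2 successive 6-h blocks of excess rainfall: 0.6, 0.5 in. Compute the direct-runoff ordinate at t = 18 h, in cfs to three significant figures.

Q ≈ 16.0 cfs

By discrete convolution, Q_j = Σ (P_i / 1 in) · U_{j−i}.
At t = 18 h (j=3): Q = (0.6/1)·18.4 + (0.5/1)·10.0 = 16.0 cfs.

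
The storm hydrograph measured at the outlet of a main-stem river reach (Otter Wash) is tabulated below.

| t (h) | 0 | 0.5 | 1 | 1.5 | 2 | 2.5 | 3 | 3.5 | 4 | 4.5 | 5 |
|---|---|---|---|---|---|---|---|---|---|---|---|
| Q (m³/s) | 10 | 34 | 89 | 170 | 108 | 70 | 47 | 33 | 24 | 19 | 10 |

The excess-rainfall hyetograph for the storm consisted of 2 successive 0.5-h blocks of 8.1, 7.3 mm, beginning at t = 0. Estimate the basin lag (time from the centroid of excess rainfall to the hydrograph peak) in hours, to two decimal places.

t_L ≈ 1.01 h

Centroid of excess rainfall: t_c = Σ P_i·t̄_i / ΣP_i = 0.4870 h (block centres at 0.25, 0.75 h).
Hydrograph peak occurs at t = 1.5 h, so basin lag t_L = 1.5 − 0.4870 = 1.01 h.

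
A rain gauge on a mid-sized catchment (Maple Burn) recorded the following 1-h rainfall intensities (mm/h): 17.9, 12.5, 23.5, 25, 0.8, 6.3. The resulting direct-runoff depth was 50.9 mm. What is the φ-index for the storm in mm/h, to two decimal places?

φ ≈ 7.00 mm/h

Only the 4 blocks with intensity above φ contribute runoff: 17.9, 12.5, 23.5, 25 mm/h.
Σ(I−φ)·Δt = d  ⇒  (17.9+12.5+23.5+25 − 4φ)·1 = 50.9
φ = (78.90 − 50.9/1) / 4 = 7.00 mm/h.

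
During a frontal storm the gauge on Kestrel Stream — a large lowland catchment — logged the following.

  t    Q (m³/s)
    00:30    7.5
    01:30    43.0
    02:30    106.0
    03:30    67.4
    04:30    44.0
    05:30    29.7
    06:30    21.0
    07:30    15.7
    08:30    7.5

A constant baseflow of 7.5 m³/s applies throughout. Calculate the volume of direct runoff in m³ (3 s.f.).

Direct-runoff ordinates (Q − Q_b): 0.0, 35.5, 98.5, 59.9, 36.5, 22.2, 13.5, 8.2, 0.0 m³/s.
ΣQ_DR = 274.3 m³/s.
With Δt = 1 h = 3600 s, V = ΣQ_DR · Δt = 274.3 × 3600 = 9.87 × 10^5 m³.

V ≈ 9.87 × 10^5 m³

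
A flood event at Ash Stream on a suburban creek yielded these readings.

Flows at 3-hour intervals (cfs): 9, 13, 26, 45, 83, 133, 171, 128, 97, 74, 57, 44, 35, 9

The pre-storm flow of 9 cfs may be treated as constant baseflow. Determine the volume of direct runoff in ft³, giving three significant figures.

Direct-runoff ordinates (Q − Q_b): 0.0, 4.0, 17.0, 36.0, 74.0, 124.0, 162.0, 119.0, 88.0, 65.0, 48.0, 35.0, 26.0, 0.0 cfs.
ΣQ_DR = 798.0 cfs.
With Δt = 3 h = 10800 s, V = ΣQ_DR · Δt = 798.0 × 10800 = 8.62 × 10^6 ft³.

V ≈ 8.62 × 10^6 ft³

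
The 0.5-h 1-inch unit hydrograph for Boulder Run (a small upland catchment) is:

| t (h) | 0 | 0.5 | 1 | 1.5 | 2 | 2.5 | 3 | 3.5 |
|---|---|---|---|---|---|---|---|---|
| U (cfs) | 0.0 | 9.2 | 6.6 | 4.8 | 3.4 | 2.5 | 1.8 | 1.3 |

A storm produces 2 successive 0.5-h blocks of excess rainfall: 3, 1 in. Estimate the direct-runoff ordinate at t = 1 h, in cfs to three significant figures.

Q ≈ 29.0 cfs

By discrete convolution, Q_j = Σ (P_i / 1 in) · U_{j−i}.
At t = 1 h (j=2): Q = (3/1)·6.6 + (1/1)·9.2 = 29.0 cfs.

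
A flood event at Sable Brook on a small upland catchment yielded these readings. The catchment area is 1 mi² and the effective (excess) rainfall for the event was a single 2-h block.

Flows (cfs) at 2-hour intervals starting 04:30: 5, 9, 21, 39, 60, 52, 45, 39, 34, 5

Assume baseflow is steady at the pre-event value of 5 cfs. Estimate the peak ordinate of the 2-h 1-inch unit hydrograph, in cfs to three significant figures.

Direct runoff: 0.0, 4.0, 16.0, 34.0, 55.0, 47.0, 40.0, 34.0, 29.0, 0.0 cfs; ΣQ_DR = 259.0 cfs, peak = 55.0 cfs.
Runoff depth d = ΣQ_DR·Δt / A = 259.0 × 7200 / (1 mi²) = 0.8027 in.
The 1-inch UH is the DRH scaled by (1 in)/d, so U_p = 55.0 × 1/0.8027 = 68.5 cfs.

U_p ≈ 68.5 cfs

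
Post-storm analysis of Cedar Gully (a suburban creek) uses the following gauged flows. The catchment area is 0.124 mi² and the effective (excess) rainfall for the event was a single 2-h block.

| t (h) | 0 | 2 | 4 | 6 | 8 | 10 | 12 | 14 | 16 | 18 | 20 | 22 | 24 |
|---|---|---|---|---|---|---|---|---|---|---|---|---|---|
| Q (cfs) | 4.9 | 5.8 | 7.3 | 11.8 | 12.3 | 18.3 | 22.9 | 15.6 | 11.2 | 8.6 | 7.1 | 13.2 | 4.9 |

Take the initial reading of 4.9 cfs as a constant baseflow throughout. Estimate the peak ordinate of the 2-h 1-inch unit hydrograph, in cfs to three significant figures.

U_p ≈ 8.98 cfs

Direct runoff: 0.0, 0.9, 2.4, 6.9, 7.4, 13.4, 18.0, 10.7, 6.3, 3.7, 2.2, 8.3, 0.0 cfs; ΣQ_DR = 80.20 cfs, peak = 18.0 cfs.
Runoff depth d = ΣQ_DR·Δt / A = 80.20 × 7200 / (0.124 mi²) = 2.004 in.
The 1-inch UH is the DRH scaled by (1 in)/d, so U_p = 18.0 × 1/2.004 = 8.98 cfs.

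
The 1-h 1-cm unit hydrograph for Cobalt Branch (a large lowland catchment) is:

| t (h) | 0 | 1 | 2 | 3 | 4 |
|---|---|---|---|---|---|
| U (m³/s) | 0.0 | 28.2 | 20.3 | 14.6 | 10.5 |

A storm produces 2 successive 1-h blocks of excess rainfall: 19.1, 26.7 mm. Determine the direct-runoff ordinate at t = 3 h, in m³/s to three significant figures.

By discrete convolution, Q_j = Σ (P_i / 10 mm) · U_{j−i}.
At t = 3 h (j=3): Q = (19.1/10)·14.6 + (26.7/10)·20.3 = 82.1 m³/s.

Q ≈ 82.1 m³/s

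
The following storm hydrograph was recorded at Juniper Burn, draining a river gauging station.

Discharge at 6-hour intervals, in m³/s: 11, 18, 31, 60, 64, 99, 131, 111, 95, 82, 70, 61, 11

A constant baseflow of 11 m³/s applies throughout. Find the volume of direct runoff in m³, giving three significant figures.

V ≈ 1.51 × 10^7 m³

Direct-runoff ordinates (Q − Q_b): 0.0, 7.0, 20.0, 49.0, 53.0, 88.0, 120.0, 100.0, 84.0, 71.0, 59.0, 50.0, 0.0 m³/s.
ΣQ_DR = 701.0 m³/s.
With Δt = 6 h = 21600 s, V = ΣQ_DR · Δt = 701.0 × 21600 = 1.51 × 10^7 m³.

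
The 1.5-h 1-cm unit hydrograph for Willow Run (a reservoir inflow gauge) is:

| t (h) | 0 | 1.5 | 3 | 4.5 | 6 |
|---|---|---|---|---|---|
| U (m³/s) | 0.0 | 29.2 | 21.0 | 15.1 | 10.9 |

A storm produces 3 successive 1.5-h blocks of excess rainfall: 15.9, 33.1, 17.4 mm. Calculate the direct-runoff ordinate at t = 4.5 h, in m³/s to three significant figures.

Q ≈ 144 m³/s

By discrete convolution, Q_j = Σ (P_i / 10 mm) · U_{j−i}.
At t = 4.5 h (j=3): Q = (15.9/10)·15.1 + (33.1/10)·21.0 + (17.4/10)·29.2 = 144 m³/s.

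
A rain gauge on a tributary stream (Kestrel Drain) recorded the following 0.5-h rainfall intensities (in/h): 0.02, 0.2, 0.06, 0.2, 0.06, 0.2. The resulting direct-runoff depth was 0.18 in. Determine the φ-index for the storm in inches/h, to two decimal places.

φ ≈ 0.08 in/h

Only the 3 blocks with intensity above φ contribute runoff: 0.2, 0.2, 0.2 in/h.
Σ(I−φ)·Δt = d  ⇒  (0.2+0.2+0.2 − 3φ)·0.5 = 0.18
φ = (0.6000 − 0.18/0.5) / 3 = 0.08 in/h.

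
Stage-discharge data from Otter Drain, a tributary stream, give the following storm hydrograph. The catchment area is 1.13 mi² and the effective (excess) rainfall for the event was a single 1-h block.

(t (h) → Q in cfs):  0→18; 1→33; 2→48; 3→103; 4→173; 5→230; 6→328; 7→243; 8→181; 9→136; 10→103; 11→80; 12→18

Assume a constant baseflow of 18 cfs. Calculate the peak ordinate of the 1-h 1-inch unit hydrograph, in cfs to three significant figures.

Direct runoff: 0.0, 15.0, 30.0, 85.0, 155.0, 212.0, 310.0, 225.0, 163.0, 118.0, 85.0, 62.0, 0.0 cfs; ΣQ_DR = 1460 cfs, peak = 310.0 cfs.
Runoff depth d = ΣQ_DR·Δt / A = 1460 × 3600 / (1.13 mi²) = 2.002 in.
The 1-inch UH is the DRH scaled by (1 in)/d, so U_p = 310.0 × 1/2.002 = 155 cfs.

U_p ≈ 155 cfs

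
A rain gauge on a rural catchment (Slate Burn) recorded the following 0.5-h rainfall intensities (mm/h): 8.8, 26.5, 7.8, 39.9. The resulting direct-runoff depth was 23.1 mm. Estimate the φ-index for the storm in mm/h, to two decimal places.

Only the 2 blocks with intensity above φ contribute runoff: 26.5, 39.9 mm/h.
Σ(I−φ)·Δt = d  ⇒  (26.5+39.9 − 2φ)·0.5 = 23.1
φ = (66.40 − 23.1/0.5) / 2 = 10.10 mm/h.

φ ≈ 10.10 mm/h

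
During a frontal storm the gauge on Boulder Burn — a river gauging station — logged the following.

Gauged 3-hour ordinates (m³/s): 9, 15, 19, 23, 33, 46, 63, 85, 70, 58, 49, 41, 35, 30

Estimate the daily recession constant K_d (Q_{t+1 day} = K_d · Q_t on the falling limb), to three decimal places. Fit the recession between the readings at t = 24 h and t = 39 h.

Between t = 24 h and t = 39 h the flow falls from 70 to 30 m³/s over 5×3 h = 15 h.
Per-interval ratio K = (30/70)^(1/5) = 0.8441; K_d = K^(24/3) = 0.258.

K_d ≈ 0.258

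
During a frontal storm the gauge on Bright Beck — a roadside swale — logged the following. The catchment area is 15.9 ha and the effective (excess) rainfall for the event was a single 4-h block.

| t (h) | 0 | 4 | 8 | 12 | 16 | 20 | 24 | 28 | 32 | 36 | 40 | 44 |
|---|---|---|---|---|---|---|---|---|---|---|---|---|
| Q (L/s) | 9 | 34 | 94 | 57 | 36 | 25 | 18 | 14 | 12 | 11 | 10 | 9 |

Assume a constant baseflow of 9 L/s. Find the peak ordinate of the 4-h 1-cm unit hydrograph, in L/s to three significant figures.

U_p ≈ 42.5 L/s

Direct runoff: 0.0, 25.0, 85.0, 48.0, 27.0, 16.0, 9.0, 5.0, 3.0, 2.0, 1.0, 0.0 L/s; ΣQ_DR = 221.0 L/s, peak = 85.0 L/s.
Runoff depth d = ΣQ_DR·Δt / A = 221.0 × 14400 / (15.9 ha) = 20.02 mm.
The 1-cm UH is the DRH scaled by (10 mm)/d, so U_p = 85.0 × 10/20.02 = 42.5 L/s.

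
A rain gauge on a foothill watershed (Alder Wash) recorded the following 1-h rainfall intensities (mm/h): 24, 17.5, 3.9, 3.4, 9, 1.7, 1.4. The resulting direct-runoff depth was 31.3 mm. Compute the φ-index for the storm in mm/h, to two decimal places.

Only the 3 blocks with intensity above φ contribute runoff: 24, 17.5, 9 mm/h.
Σ(I−φ)·Δt = d  ⇒  (24+17.5+9 − 3φ)·1 = 31.3
φ = (50.50 − 31.3/1) / 3 = 6.40 mm/h.

φ ≈ 6.40 mm/h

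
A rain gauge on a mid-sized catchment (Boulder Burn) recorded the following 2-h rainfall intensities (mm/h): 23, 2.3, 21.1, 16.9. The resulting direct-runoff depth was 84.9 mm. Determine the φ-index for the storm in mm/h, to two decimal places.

φ ≈ 6.18 mm/h

Only the 3 blocks with intensity above φ contribute runoff: 23, 21.1, 16.9 mm/h.
Σ(I−φ)·Δt = d  ⇒  (23+21.1+16.9 − 3φ)·2 = 84.9
φ = (61.00 − 84.9/2) / 3 = 6.18 mm/h.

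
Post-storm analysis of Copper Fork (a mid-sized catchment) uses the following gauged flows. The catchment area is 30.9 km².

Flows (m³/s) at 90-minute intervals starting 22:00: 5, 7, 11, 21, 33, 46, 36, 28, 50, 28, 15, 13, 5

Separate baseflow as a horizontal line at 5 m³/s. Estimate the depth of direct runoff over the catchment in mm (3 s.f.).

d ≈ 40.7 mm

Direct runoff: 0.0, 2.0, 6.0, 16.0, 28.0, 41.0, 31.0, 23.0, 45.0, 23.0, 10.0, 8.0, 0.0 m³/s; ΣQ_DR = 233.0 m³/s.
V = ΣQ_DR · Δt = 233.0 × 5400 s = 1.258 × 10^6 m³.
Over A = 30.9 km², depth = V / A = 40.7 mm.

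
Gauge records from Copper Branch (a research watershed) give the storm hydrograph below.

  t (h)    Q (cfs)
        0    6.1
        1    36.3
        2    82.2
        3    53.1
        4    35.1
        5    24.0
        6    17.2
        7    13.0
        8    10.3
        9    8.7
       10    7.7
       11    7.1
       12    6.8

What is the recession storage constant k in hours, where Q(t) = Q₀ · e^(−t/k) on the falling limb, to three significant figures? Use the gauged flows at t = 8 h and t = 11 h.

k ≈ 8.06 h

On the falling limb, Q drops from 10.3 to 7.1 cfs between t = 8 h and t = 11 h (Δt = 3 h).
k = −Δt / ln(Q₂/Q₁) = −3 / ln(7.1/10.3) = 8.06 h.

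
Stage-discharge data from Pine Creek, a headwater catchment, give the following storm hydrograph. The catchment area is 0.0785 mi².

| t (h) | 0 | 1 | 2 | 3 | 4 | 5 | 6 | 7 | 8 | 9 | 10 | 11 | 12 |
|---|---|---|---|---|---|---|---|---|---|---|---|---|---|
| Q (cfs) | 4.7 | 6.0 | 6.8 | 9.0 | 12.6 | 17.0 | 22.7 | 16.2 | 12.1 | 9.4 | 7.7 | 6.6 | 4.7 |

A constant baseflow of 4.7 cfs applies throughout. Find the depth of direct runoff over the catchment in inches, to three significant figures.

d ≈ 1.47 in

Direct runoff: 0.0, 1.3, 2.1, 4.3, 7.9, 12.3, 18.0, 11.5, 7.4, 4.7, 3.0, 1.9, 0.0 cfs; ΣQ_DR = 74.40 cfs.
V = ΣQ_DR · Δt = 74.40 × 3600 s = 2.678 × 10^5 ft³.
Over A = 0.0785 mi², depth = V / A = 1.47 in.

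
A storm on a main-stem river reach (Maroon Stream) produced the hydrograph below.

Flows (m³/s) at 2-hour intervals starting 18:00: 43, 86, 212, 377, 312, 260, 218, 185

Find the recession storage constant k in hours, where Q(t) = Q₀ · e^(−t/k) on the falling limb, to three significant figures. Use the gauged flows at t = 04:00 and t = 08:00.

k ≈ 11.8 h

On the falling limb, Q drops from 260 to 185 m³/s between t = 04:00 and t = 08:00 (Δt = 4 h).
k = −Δt / ln(Q₂/Q₁) = −4 / ln(185/260) = 11.8 h.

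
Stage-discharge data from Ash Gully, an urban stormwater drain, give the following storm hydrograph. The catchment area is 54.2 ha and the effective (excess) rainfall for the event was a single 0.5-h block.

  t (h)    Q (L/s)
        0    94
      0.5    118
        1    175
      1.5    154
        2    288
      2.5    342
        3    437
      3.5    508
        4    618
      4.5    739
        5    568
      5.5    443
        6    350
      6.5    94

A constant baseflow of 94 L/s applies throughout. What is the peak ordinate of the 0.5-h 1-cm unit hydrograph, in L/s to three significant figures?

U_p ≈ 538 L/s

Direct runoff: 0.0, 24.0, 81.0, 60.0, 194.0, 248.0, 343.0, 414.0, 524.0, 645.0, 474.0, 349.0, 256.0, 0.0 L/s; ΣQ_DR = 3612 L/s, peak = 645.0 L/s.
Runoff depth d = ΣQ_DR·Δt / A = 3612 × 1800 / (54.2 ha) = 12.00 mm.
The 1-cm UH is the DRH scaled by (10 mm)/d, so U_p = 645.0 × 10/12.00 = 538 L/s.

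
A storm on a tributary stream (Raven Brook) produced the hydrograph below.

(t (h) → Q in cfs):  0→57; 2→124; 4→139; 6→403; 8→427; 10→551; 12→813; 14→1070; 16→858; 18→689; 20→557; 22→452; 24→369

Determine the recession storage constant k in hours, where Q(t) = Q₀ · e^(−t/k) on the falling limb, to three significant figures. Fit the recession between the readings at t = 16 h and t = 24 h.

On the falling limb, Q drops from 858 to 369 cfs between t = 16 h and t = 24 h (Δt = 8 h).
k = −Δt / ln(Q₂/Q₁) = −8 / ln(369/858) = 9.48 h.

k ≈ 9.48 h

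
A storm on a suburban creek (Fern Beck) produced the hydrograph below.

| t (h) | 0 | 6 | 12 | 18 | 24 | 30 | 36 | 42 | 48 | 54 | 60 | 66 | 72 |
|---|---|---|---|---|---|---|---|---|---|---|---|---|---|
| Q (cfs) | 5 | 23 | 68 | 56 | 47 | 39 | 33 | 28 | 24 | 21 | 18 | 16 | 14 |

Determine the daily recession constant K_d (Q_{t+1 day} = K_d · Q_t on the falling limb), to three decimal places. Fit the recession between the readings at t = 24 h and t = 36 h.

K_d ≈ 0.493

Between t = 24 h and t = 36 h the flow falls from 47 to 33 cfs over 2×6 h = 12 h.
Per-interval ratio K = (33/47)^(1/2) = 0.8379; K_d = K^(24/6) = 0.493.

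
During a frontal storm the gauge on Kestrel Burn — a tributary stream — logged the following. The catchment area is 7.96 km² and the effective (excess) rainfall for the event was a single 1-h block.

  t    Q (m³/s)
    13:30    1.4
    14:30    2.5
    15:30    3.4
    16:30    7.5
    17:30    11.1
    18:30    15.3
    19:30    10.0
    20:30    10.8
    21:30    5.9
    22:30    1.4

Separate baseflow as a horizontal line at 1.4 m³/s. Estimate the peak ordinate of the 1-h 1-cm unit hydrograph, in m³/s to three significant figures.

U_p ≈ 5.56 m³/s

Direct runoff: 0.0, 1.1, 2.0, 6.1, 9.7, 13.9, 8.6, 9.4, 4.5, 0.0 m³/s; ΣQ_DR = 55.30 m³/s, peak = 13.9 m³/s.
Runoff depth d = ΣQ_DR·Δt / A = 55.30 × 3600 / (7.96 km²) = 25.01 mm.
The 1-cm UH is the DRH scaled by (10 mm)/d, so U_p = 13.9 × 10/25.01 = 5.56 m³/s.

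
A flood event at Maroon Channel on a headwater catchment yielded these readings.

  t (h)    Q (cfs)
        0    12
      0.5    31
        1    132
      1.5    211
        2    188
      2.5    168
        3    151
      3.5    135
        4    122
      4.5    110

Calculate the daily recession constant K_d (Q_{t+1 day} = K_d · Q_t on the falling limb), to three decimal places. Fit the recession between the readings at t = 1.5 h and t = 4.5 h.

K_d ≈ 0.005

Between t = 1.5 h and t = 4.5 h the flow falls from 211 to 110 cfs over 6×0.5 h = 3 h.
Per-interval ratio K = (110/211)^(1/6) = 0.8971; K_d = K^(24/0.5) = 0.005.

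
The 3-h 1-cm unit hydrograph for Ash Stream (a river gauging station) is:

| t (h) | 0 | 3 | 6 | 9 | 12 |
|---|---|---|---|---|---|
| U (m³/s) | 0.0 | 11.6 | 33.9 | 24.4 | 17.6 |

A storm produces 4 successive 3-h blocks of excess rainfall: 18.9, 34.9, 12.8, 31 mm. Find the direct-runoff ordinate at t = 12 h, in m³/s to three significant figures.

Q ≈ 198 m³/s

By discrete convolution, Q_j = Σ (P_i / 10 mm) · U_{j−i}.
At t = 12 h (j=4): Q = (18.9/10)·17.6 + (34.9/10)·24.4 + (12.8/10)·33.9 + (31/10)·11.6 = 198 m³/s.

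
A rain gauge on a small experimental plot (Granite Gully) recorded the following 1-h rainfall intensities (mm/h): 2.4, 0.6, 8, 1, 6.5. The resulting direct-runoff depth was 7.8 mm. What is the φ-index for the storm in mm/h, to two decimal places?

Only the 2 blocks with intensity above φ contribute runoff: 8, 6.5 mm/h.
Σ(I−φ)·Δt = d  ⇒  (8+6.5 − 2φ)·1 = 7.8
φ = (14.50 − 7.8/1) / 2 = 3.35 mm/h.

φ ≈ 3.35 mm/h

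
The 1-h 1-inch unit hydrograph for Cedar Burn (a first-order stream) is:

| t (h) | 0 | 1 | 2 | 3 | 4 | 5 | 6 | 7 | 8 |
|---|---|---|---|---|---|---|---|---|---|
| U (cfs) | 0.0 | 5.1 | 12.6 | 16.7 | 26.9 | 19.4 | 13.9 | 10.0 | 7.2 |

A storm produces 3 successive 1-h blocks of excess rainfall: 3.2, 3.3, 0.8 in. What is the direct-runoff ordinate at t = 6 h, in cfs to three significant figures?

By discrete convolution, Q_j = Σ (P_i / 1 in) · U_{j−i}.
At t = 6 h (j=6): Q = (3.2/1)·13.9 + (3.3/1)·19.4 + (0.8/1)·26.9 = 130 cfs.

Q ≈ 130 cfs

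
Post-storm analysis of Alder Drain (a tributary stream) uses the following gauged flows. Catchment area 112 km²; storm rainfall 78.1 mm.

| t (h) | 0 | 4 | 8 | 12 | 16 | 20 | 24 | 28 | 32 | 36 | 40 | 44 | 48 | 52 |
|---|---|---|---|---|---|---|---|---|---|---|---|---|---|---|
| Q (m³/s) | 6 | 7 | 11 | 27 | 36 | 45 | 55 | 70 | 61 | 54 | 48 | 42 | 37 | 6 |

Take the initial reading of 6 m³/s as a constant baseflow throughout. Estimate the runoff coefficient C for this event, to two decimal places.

C ≈ 0.69

ΣQ_DR = 421.0 m³/s; V = ΣQ_DR·Δt = 6.062 × 10^6 m³.
Runoff depth d = V / A = 54.13 mm.
C = d / P = 54.13 / 78.1 = 0.69.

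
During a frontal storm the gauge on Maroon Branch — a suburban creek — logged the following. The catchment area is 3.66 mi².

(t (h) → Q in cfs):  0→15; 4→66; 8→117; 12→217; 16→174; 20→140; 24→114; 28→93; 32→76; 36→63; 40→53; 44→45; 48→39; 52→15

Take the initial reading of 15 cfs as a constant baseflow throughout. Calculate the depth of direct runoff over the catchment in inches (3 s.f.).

Direct runoff: 0.0, 51.0, 102.0, 202.0, 159.0, 125.0, 99.0, 78.0, 61.0, 48.0, 38.0, 30.0, 24.0, 0.0 cfs; ΣQ_DR = 1017 cfs.
V = ΣQ_DR · Δt = 1017 × 14400 s = 1.464 × 10^7 ft³.
Over A = 3.66 mi², depth = V / A = 1.72 in.

d ≈ 1.72 in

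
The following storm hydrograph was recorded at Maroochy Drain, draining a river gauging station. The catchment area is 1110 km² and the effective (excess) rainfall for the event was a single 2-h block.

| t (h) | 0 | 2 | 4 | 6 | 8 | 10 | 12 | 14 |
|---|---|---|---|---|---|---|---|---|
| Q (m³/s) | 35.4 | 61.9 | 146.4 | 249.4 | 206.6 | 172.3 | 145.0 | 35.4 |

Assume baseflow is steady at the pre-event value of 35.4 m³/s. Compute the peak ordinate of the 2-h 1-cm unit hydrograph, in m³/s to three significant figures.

Direct runoff: 0.0, 26.5, 111.0, 214.0, 171.2, 136.9, 109.6, 0.0 m³/s; ΣQ_DR = 769.2 m³/s, peak = 214.0 m³/s.
Runoff depth d = ΣQ_DR·Δt / A = 769.2 × 7200 / (1110 km²) = 4.989 mm.
The 1-cm UH is the DRH scaled by (10 mm)/d, so U_p = 214.0 × 10/4.989 = 429 m³/s.

U_p ≈ 429 m³/s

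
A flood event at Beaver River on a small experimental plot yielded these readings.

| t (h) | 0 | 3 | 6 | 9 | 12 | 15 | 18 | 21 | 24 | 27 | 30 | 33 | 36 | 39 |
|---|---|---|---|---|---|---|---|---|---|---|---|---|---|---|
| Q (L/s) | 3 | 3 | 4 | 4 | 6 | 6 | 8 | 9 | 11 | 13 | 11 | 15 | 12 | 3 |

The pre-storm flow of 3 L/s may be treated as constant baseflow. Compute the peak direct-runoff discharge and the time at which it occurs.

Q_p = 12.0 L/s at t = 33 h

Subtracting baseflow gives direct-runoff ordinates: 0.0, 0.0, 1.0, 1.0, 3.0, 3.0, 5.0, 6.0, 8.0, 10.0, 8.0, 12.0, 9.0, 0.0 L/s.
The maximum is 12.0 L/s, occurring at the reading for t = 33 h.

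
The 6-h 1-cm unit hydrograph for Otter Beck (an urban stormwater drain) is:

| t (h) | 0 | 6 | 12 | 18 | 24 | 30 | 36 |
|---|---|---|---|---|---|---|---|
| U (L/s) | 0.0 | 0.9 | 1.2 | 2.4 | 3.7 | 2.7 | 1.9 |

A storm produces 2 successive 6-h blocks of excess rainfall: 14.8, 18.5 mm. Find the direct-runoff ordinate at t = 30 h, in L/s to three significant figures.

Q ≈ 10.8 L/s

By discrete convolution, Q_j = Σ (P_i / 10 mm) · U_{j−i}.
At t = 30 h (j=5): Q = (14.8/10)·2.7 + (18.5/10)·3.7 = 10.8 L/s.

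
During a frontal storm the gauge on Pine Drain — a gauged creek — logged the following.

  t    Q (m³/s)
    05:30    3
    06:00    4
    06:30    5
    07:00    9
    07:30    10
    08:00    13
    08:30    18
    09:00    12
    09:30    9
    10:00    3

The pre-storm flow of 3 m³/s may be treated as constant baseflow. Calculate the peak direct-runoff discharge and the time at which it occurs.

Q_p = 15.0 m³/s at t = 08:30

Subtracting baseflow gives direct-runoff ordinates: 0.0, 1.0, 2.0, 6.0, 7.0, 10.0, 15.0, 9.0, 6.0, 0.0 m³/s.
The maximum is 15.0 m³/s, occurring at the reading for t = 08:30.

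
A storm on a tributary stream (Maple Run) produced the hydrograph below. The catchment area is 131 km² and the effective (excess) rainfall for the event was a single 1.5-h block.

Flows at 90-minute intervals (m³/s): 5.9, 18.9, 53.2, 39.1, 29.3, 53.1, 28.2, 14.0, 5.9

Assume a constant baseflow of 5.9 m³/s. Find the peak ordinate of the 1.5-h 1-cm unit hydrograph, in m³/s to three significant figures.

U_p ≈ 59.0 m³/s

Direct runoff: 0.0, 13.0, 47.3, 33.2, 23.4, 47.2, 22.3, 8.1, 0.0 m³/s; ΣQ_DR = 194.5 m³/s, peak = 47.3 m³/s.
Runoff depth d = ΣQ_DR·Δt / A = 194.5 × 5400 / (131 km²) = 8.018 mm.
The 1-cm UH is the DRH scaled by (10 mm)/d, so U_p = 47.3 × 10/8.018 = 59.0 m³/s.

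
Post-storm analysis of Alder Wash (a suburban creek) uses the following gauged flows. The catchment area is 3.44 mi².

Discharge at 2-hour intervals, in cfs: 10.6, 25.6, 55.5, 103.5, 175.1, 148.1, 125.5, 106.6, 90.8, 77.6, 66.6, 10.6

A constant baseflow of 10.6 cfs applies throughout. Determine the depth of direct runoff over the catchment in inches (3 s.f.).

Direct runoff: 0.0, 15.0, 44.9, 92.9, 164.5, 137.5, 114.9, 96.0, 80.2, 67.0, 56.0, 0.0 cfs; ΣQ_DR = 868.9 cfs.
V = ΣQ_DR · Δt = 868.9 × 7200 s = 6.256 × 10^6 ft³.
Over A = 3.44 mi², depth = V / A = 0.783 in.

d ≈ 0.783 in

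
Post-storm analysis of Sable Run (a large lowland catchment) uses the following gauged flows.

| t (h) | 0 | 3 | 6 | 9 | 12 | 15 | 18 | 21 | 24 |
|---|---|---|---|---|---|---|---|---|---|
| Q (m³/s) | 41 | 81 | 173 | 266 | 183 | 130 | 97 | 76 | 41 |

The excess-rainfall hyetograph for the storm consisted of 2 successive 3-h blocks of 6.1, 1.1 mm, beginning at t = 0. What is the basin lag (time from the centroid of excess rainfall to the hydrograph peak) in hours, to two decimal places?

Centroid of excess rainfall: t_c = Σ P_i·t̄_i / ΣP_i = 1.9583 h (block centres at 1.5, 4.5 h).
Hydrograph peak occurs at t = 9 h, so basin lag t_L = 9 − 1.9583 = 7.04 h.

t_L ≈ 7.04 h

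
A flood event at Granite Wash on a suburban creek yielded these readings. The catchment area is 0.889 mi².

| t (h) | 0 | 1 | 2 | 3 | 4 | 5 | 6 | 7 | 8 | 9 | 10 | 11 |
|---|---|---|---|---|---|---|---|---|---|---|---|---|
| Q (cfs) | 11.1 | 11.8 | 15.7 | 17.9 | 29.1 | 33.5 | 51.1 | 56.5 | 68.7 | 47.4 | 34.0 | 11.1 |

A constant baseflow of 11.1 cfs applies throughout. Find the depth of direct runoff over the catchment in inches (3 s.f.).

Direct runoff: 0.0, 0.7, 4.6, 6.8, 18.0, 22.4, 40.0, 45.4, 57.6, 36.3, 22.9, 0.0 cfs; ΣQ_DR = 254.7 cfs.
V = ΣQ_DR · Δt = 254.7 × 3600 s = 9.169 × 10^5 ft³.
Over A = 0.889 mi², depth = V / A = 0.444 in.

d ≈ 0.444 in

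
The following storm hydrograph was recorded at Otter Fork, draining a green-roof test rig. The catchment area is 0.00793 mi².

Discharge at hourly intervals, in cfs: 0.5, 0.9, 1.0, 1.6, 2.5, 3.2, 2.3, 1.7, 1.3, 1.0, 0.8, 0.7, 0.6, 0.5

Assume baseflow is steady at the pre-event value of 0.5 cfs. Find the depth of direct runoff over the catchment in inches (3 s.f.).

Direct runoff: 0.0, 0.4, 0.5, 1.1, 2.0, 2.7, 1.8, 1.2, 0.8, 0.5, 0.3, 0.2, 0.1, 0.0 cfs; ΣQ_DR = 11.60 cfs.
V = ΣQ_DR · Δt = 11.60 × 3600 s = 41760 ft³.
Over A = 0.00793 mi², depth = V / A = 2.27 in.

d ≈ 2.27 in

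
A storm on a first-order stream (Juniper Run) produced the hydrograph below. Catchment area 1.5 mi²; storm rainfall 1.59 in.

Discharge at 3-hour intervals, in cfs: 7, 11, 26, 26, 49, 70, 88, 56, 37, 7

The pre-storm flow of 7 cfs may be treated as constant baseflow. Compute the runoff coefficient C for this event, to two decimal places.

ΣQ_DR = 307.0 cfs; V = ΣQ_DR·Δt = 3.316 × 10^6 ft³.
Runoff depth d = V / A = 0.9514 in.
C = d / P = 0.9514 / 1.59 = 0.60.

C ≈ 0.60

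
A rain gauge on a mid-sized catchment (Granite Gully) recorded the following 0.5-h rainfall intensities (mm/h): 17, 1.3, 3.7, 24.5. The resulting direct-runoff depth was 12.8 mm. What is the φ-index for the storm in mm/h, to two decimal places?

φ ≈ 7.95 mm/h

Only the 2 blocks with intensity above φ contribute runoff: 17, 24.5 mm/h.
Σ(I−φ)·Δt = d  ⇒  (17+24.5 − 2φ)·0.5 = 12.8
φ = (41.50 − 12.8/0.5) / 2 = 7.95 mm/h.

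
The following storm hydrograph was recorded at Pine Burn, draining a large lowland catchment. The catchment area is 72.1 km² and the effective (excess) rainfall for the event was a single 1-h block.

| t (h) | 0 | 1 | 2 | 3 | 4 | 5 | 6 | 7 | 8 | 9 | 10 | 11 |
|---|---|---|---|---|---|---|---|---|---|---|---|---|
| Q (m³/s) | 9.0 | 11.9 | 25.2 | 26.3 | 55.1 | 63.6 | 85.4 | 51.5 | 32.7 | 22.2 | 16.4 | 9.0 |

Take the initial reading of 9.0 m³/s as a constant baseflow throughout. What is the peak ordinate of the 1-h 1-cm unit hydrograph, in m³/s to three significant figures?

Direct runoff: 0.0, 2.9, 16.2, 17.3, 46.1, 54.6, 76.4, 42.5, 23.7, 13.2, 7.4, 0.0 m³/s; ΣQ_DR = 300.3 m³/s, peak = 76.4 m³/s.
Runoff depth d = ΣQ_DR·Δt / A = 300.3 × 3600 / (72.1 km²) = 14.99 mm.
The 1-cm UH is the DRH scaled by (10 mm)/d, so U_p = 76.4 × 10/14.99 = 51.0 m³/s.

U_p ≈ 51.0 m³/s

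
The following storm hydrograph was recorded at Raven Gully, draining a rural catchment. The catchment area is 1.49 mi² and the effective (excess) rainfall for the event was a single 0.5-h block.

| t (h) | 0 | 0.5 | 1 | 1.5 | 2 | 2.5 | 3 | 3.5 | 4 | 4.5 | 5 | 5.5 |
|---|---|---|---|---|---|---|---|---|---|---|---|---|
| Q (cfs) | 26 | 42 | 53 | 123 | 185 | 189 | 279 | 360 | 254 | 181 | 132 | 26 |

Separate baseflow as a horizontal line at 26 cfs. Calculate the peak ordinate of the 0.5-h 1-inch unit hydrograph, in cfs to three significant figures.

U_p ≈ 418 cfs

Direct runoff: 0.0, 16.0, 27.0, 97.0, 159.0, 163.0, 253.0, 334.0, 228.0, 155.0, 106.0, 0.0 cfs; ΣQ_DR = 1538 cfs, peak = 334.0 cfs.
Runoff depth d = ΣQ_DR·Δt / A = 1538 × 1800 / (1.49 mi²) = 0.7998 in.
The 1-inch UH is the DRH scaled by (1 in)/d, so U_p = 334.0 × 1/0.7998 = 418 cfs.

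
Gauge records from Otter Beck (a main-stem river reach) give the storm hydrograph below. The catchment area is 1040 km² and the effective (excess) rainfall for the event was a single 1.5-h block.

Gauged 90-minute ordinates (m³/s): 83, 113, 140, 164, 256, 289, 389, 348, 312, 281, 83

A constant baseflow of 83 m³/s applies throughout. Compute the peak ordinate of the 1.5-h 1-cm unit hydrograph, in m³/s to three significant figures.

Direct runoff: 0.0, 30.0, 57.0, 81.0, 173.0, 206.0, 306.0, 265.0, 229.0, 198.0, 0.0 m³/s; ΣQ_DR = 1545 m³/s, peak = 306.0 m³/s.
Runoff depth d = ΣQ_DR·Δt / A = 1545 × 5400 / (1040 km²) = 8.022 mm.
The 1-cm UH is the DRH scaled by (10 mm)/d, so U_p = 306.0 × 10/8.022 = 381 m³/s.

U_p ≈ 381 m³/s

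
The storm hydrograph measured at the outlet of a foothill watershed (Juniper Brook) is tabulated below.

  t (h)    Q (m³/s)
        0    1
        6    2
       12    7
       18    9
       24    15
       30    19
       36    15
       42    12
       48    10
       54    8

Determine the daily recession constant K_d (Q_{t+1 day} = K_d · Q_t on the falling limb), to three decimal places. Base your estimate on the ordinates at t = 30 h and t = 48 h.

K_d ≈ 0.425

Between t = 30 h and t = 48 h the flow falls from 19 to 10 m³/s over 3×6 h = 18 h.
Per-interval ratio K = (10/19)^(1/3) = 0.8074; K_d = K^(24/6) = 0.425.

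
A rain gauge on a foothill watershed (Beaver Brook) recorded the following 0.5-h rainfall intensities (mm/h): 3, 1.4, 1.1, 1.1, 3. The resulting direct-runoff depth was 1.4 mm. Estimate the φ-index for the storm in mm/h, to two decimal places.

Only the 2 blocks with intensity above φ contribute runoff: 3, 3 mm/h.
Σ(I−φ)·Δt = d  ⇒  (3+3 − 2φ)·0.5 = 1.4
φ = (6.000 − 1.4/0.5) / 2 = 1.60 mm/h.

φ ≈ 1.60 mm/h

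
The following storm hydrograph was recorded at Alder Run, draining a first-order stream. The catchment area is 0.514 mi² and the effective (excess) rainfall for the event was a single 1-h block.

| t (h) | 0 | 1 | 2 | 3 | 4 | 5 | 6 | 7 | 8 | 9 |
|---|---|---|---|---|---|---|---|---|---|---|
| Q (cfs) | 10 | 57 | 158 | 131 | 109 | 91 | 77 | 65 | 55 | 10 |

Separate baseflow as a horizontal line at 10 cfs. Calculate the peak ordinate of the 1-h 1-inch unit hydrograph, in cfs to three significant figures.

U_p ≈ 74.0 cfs

Direct runoff: 0.0, 47.0, 148.0, 121.0, 99.0, 81.0, 67.0, 55.0, 45.0, 0.0 cfs; ΣQ_DR = 663.0 cfs, peak = 148.0 cfs.
Runoff depth d = ΣQ_DR·Δt / A = 663.0 × 3600 / (0.514 mi²) = 1.999 in.
The 1-inch UH is the DRH scaled by (1 in)/d, so U_p = 148.0 × 1/1.999 = 74.0 cfs.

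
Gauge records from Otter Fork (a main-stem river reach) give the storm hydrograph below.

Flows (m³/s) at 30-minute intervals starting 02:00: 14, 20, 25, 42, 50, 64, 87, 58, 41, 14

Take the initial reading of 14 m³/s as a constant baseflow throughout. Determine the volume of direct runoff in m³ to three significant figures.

V ≈ 4.95 × 10^5 m³

Direct-runoff ordinates (Q − Q_b): 0.0, 6.0, 11.0, 28.0, 36.0, 50.0, 73.0, 44.0, 27.0, 0.0 m³/s.
ΣQ_DR = 275.0 m³/s.
With Δt = 0.5 h = 1800 s, V = ΣQ_DR · Δt = 275.0 × 1800 = 4.95 × 10^5 m³.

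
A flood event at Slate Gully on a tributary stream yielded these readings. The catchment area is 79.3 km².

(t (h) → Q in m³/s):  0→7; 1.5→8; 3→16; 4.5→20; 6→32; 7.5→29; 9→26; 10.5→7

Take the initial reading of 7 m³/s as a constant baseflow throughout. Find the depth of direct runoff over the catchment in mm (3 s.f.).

Direct runoff: 0.0, 1.0, 9.0, 13.0, 25.0, 22.0, 19.0, 0.0 m³/s; ΣQ_DR = 89.00 m³/s.
V = ΣQ_DR · Δt = 89.00 × 5400 s = 4.806 × 10^5 m³.
Over A = 79.3 km², depth = V / A = 6.06 mm.

d ≈ 6.06 mm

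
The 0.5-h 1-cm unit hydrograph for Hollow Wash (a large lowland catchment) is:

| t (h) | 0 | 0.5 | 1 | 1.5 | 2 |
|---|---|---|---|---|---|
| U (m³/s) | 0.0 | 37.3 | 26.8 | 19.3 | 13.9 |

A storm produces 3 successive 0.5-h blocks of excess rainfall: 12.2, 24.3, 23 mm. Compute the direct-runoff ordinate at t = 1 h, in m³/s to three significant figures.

By discrete convolution, Q_j = Σ (P_i / 10 mm) · U_{j−i}.
At t = 1 h (j=2): Q = (12.2/10)·26.8 + (24.3/10)·37.3 + (23/10)·0.0 = 123 m³/s.

Q ≈ 123 m³/s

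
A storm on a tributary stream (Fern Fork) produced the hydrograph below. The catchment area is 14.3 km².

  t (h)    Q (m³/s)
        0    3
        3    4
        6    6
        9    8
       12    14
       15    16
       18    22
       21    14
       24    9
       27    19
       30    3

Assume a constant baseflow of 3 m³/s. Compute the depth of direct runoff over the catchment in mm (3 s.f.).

d ≈ 64.2 mm

Direct runoff: 0.0, 1.0, 3.0, 5.0, 11.0, 13.0, 19.0, 11.0, 6.0, 16.0, 0.0 m³/s; ΣQ_DR = 85.00 m³/s.
V = ΣQ_DR · Δt = 85.00 × 10800 s = 9.180 × 10^5 m³.
Over A = 14.3 km², depth = V / A = 64.2 mm.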